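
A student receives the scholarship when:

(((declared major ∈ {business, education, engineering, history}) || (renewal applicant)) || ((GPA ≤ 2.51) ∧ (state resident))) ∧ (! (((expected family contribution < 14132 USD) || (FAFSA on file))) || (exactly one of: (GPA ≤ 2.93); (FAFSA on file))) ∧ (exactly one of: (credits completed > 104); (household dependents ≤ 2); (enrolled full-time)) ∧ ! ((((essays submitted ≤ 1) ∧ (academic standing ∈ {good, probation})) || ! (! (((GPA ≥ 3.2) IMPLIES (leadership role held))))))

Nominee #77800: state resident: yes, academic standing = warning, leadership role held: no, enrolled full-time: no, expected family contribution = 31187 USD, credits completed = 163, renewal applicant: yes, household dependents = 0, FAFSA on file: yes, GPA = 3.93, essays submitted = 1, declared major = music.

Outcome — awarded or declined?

Declined

Atomic conditions:
  declared major ∈ {business, education, engineering, history}: music is not in the set → false
  renewal applicant: yes → true
  GPA ≤ 2.51: 3.93 ≤ 2.51 is false
  state resident: yes → true
  expected family contribution < 14132 USD: 31187 < 14132 is false
  FAFSA on file: yes → true
  GPA ≤ 2.93: 3.93 ≤ 2.93 is false
  credits completed > 104: 163 > 104 is true
  household dependents ≤ 2: 0 ≤ 2 is true
  enrolled full-time: no → false
  essays submitted ≤ 1: 1 ≤ 1 is true
  academic standing ∈ {good, probation}: warning is not in the set → false
  GPA ≥ 3.2: 3.93 ≥ 3.2 is true
  leadership role held: no → false
Combine:
[1.1] false OR true = true
[1.2] false AND true = false
[1] true OR false = true
[2.1.1] false OR true = true
[2.1] NOT true = false
[2.2] exactly-one(false, true) = true
[2] false OR true = true
[3] exactly-one(true, true, false) = false
[4.1.1] true AND false = false
[4.1.2.1.1] true → false = false
[4.1.2.1] NOT false = true
[4.1.2] NOT true = false
[4.1] false OR false = false
[4] NOT false = true
[root] true AND true AND false AND true = false
Overall: false → declined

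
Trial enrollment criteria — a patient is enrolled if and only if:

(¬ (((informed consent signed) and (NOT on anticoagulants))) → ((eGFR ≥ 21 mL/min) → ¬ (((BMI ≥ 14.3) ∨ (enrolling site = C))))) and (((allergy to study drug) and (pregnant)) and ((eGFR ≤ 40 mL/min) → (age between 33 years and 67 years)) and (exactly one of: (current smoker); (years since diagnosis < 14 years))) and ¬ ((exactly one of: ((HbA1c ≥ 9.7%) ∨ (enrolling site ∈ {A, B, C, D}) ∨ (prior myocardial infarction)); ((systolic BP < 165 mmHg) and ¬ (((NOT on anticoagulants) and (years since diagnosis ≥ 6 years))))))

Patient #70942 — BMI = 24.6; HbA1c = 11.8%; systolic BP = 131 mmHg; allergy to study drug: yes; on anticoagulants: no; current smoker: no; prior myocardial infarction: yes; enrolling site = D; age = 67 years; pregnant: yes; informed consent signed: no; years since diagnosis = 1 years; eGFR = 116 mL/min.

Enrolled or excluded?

Excluded

Atomic conditions:
  informed consent signed: no → false
  NOT on anticoagulants: no → true
  eGFR ≥ 21 mL/min: 116 ≥ 21 is true
  BMI ≥ 14.3: 24.6 ≥ 14.3 is true
  enrolling site = C: D == C is false
  allergy to study drug: yes → true
  pregnant: yes → true
  eGFR ≤ 40 mL/min: 116 ≤ 40 is false
  age between 33 years and 67 years: 67 in [33, 67] is true
  current smoker: no → false
  years since diagnosis < 14 years: 1 < 14 is true
  HbA1c ≥ 9.7%: 11.8 ≥ 9.7 is true
  enrolling site ∈ {A, B, C, D}: D is in the set → true
  prior myocardial infarction: yes → true
  systolic BP < 165 mmHg: 131 < 165 is true
  years since diagnosis ≥ 6 years: 1 ≥ 6 is false
Combine:
[1.1.1] false AND true = false
[1.1] NOT false = true
[1.2.2.1] true OR false = true
[1.2.2] NOT true = false
[1.2] true → false = false
[1] true → false = false
[2.1] true AND true = true
[2.2] false → true (antecedent false ⇒ implication holds) = true
[2.3] exactly-one(false, true) = true
[2] true AND true AND true = true
[3.1.1] true OR true OR true = true
[3.1.2.2.1] true AND false = false
[3.1.2.2] NOT false = true
[3.1.2] true AND true = true
[3.1] exactly-one(true, true) = false
[3] NOT false = true
[root] false AND true AND true = false
Overall: false → excluded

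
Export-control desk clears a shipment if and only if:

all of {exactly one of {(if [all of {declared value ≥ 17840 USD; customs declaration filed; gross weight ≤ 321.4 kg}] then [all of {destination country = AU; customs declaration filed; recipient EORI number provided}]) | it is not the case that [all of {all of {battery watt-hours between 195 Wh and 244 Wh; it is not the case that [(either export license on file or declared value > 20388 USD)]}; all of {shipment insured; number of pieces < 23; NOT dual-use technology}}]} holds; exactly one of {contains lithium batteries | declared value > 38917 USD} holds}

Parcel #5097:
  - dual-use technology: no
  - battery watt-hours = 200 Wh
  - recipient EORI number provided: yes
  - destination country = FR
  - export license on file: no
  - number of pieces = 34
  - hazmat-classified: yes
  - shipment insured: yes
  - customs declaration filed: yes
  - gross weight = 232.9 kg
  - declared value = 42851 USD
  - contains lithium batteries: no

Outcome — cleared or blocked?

Cleared

Atomic conditions:
  declared value ≥ 17840 USD: 42851 ≥ 17840 is true
  customs declaration filed: yes → true
  gross weight ≤ 321.4 kg: 232.9 ≤ 321.4 is true
  destination country = AU: FR == AU is false
  recipient EORI number provided: yes → true
  battery watt-hours between 195 Wh and 244 Wh: 200 in [195, 244] is true
  export license on file: no → false
  declared value > 20388 USD: 42851 > 20388 is true
  shipment insured: yes → true
  number of pieces < 23: 34 < 23 is false
  NOT dual-use technology: no → true
  contains lithium batteries: no → false
  declared value > 38917 USD: 42851 > 38917 is true
Combine:
[1.1.1] true AND true AND true = true
[1.1.2] false AND true AND true = false
[1.1] true → false = false
[1.2.1.1.2.1] false OR true = true
[1.2.1.1.2] NOT true = false
[1.2.1.1] true AND false = false
[1.2.1.2] true AND false AND true = false
[1.2.1] false AND false = false
[1.2] NOT false = true
[1] exactly-one(false, true) = true
[2] exactly-one(false, true) = true
[root] true AND true = true
Overall: true → cleared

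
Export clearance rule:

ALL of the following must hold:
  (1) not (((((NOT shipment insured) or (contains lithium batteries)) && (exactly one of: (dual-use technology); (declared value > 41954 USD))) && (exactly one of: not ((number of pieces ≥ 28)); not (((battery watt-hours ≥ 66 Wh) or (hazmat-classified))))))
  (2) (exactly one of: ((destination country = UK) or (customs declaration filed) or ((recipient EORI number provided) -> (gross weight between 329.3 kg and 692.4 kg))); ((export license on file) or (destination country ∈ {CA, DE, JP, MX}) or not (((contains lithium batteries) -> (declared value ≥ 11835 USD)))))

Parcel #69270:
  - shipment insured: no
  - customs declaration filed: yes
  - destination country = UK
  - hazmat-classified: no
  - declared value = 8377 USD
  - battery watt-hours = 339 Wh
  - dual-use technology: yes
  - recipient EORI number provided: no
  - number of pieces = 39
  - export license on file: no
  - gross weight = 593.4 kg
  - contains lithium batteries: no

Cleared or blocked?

Cleared

Atomic conditions:
  NOT shipment insured: no → true
  contains lithium batteries: no → false
  dual-use technology: yes → true
  declared value > 41954 USD: 8377 > 41954 is false
  number of pieces ≥ 28: 39 ≥ 28 is true
  battery watt-hours ≥ 66 Wh: 339 ≥ 66 is true
  hazmat-classified: no → false
  destination country = UK: UK == UK is true
  customs declaration filed: yes → true
  recipient EORI number provided: no → false
  gross weight between 329.3 kg and 692.4 kg: 593.4 in [329.3, 692.4] is true
  export license on file: no → false
  destination country ∈ {CA, DE, JP, MX}: UK is not in the set → false
  declared value ≥ 11835 USD: 8377 ≥ 11835 is false
Combine:
[1.1.1.1] true OR false = true
[1.1.1.2] exactly-one(true, false) = true
[1.1.1] true AND true = true
[1.1.2.1] NOT true = false
[1.1.2.2.1] true OR false = true
[1.1.2.2] NOT true = false
[1.1.2] exactly-one(false, false) = false
[1.1] true AND false = false
[1] NOT false = true
[2.1.3] false → true (antecedent false ⇒ implication holds) = true
[2.1] true OR true OR true = true
[2.2.3.1] false → false (antecedent false ⇒ implication holds) = true
[2.2.3] NOT true = false
[2.2] false OR false OR false = false
[2] exactly-one(true, false) = true
[root] true AND true = true
Overall: true → cleared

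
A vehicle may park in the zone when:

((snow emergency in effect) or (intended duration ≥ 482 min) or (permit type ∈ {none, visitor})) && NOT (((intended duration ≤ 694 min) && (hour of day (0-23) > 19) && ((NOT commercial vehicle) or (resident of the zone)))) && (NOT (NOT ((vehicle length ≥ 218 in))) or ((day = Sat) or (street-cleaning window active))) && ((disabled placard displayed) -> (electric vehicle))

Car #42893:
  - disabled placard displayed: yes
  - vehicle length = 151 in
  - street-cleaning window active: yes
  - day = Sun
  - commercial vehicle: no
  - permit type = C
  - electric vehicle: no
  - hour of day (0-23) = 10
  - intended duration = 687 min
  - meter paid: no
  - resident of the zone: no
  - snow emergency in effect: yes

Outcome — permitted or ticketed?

Ticketed

Atomic conditions:
  snow emergency in effect: yes → true
  intended duration ≥ 482 min: 687 ≥ 482 is true
  permit type ∈ {none, visitor}: C is not in the set → false
  intended duration ≤ 694 min: 687 ≤ 694 is true
  hour of day (0-23) > 19: 10 > 19 is false
  NOT commercial vehicle: no → true
  resident of the zone: no → false
  vehicle length ≥ 218 in: 151 ≥ 218 is false
  day = Sat: Sun == Sat is false
  street-cleaning window active: yes → true
  disabled placard displayed: yes → true
  electric vehicle: no → false
Combine:
[1] true OR true OR false = true
[2.1.3] true OR false = true
[2.1] true AND false AND true = false
[2] NOT false = true
[3.1.1] NOT false = true
[3.1] NOT true = false
[3.2] false OR true = true
[3] false OR true = true
[4] true → false = false
[root] true AND true AND true AND false = false
Overall: false → ticketed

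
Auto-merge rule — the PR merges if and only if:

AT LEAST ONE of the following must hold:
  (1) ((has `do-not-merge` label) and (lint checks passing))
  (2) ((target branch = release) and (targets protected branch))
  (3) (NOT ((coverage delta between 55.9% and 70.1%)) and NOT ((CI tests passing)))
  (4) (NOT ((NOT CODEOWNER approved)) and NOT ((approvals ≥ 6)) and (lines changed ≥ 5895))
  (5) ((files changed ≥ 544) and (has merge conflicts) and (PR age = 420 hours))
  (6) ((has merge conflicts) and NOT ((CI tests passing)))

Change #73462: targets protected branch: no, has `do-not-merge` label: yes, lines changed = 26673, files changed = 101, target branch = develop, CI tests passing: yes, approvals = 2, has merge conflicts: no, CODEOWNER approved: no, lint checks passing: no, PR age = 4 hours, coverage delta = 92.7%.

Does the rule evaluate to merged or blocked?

Atomic conditions:
  has `do-not-merge` label: yes → true
  lint checks passing: no → false
  target branch = release: develop == release is false
  targets protected branch: no → false
  coverage delta between 55.9% and 70.1%: 92.7 in [55.9, 70.1] is false
  CI tests passing: yes → true
  NOT CODEOWNER approved: no → true
  approvals ≥ 6: 2 ≥ 6 is false
  lines changed ≥ 5895: 26673 ≥ 5895 is true
  files changed ≥ 544: 101 ≥ 544 is false
  has merge conflicts: no → false
  PR age = 420 hours: 4 == 420 is false
Combine:
[1] true AND false = false
[2] false AND false = false
[3.1] NOT false = true
[3.2] NOT true = false
[3] true AND false = false
[4.1] NOT true = false
[4.2] NOT false = true
[4] false AND true AND true = false
[5] false AND false AND false = false
[6.2] NOT true = false
[6] false AND false = false
[root] false OR false OR false OR false OR false OR false = false
Overall: false → blocked

Blocked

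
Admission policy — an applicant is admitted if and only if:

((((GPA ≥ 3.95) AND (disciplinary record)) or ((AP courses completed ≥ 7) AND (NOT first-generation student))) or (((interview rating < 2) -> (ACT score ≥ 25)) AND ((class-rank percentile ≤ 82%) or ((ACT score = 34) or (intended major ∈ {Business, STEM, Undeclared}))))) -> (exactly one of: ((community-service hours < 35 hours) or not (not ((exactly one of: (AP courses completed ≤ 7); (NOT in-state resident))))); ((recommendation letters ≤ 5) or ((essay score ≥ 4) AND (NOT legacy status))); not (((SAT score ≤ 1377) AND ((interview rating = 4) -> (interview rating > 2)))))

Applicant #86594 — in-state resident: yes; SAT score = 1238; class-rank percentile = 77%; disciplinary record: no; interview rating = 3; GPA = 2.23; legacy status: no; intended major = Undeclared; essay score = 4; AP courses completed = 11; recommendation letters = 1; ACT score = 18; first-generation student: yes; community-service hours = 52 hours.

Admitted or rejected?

Admitted

Atomic conditions:
  GPA ≥ 3.95: 2.23 ≥ 3.95 is false
  disciplinary record: no → false
  AP courses completed ≥ 7: 11 ≥ 7 is true
  NOT first-generation student: yes → false
  interview rating < 2: 3 < 2 is false
  ACT score ≥ 25: 18 ≥ 25 is false
  class-rank percentile ≤ 82%: 77 ≤ 82 is true
  ACT score = 34: 18 == 34 is false
  intended major ∈ {Business, STEM, Undeclared}: Undeclared is in the set → true
  community-service hours < 35 hours: 52 < 35 is false
  AP courses completed ≤ 7: 11 ≤ 7 is false
  NOT in-state resident: yes → false
  recommendation letters ≤ 5: 1 ≤ 5 is true
  essay score ≥ 4: 4 ≥ 4 is true
  NOT legacy status: no → true
  SAT score ≤ 1377: 1238 ≤ 1377 is true
  interview rating = 4: 3 == 4 is false
  interview rating > 2: 3 > 2 is true
Combine:
[1.1.1] false AND false = false
[1.1.2] true AND false = false
[1.1] false OR false = false
[1.2.1] false → false (antecedent false ⇒ implication holds) = true
[1.2.2.2] false OR true = true
[1.2.2] true OR true = true
[1.2] true AND true = true
[1] false OR true = true
[2.1.2.1.1] exactly-one(false, false) = false
[2.1.2.1] NOT false = true
[2.1.2] NOT true = false
[2.1] false OR false = false
[2.2.2] true AND true = true
[2.2] true OR true = true
[2.3.1.2] false → true (antecedent false ⇒ implication holds) = true
[2.3.1] true AND true = true
[2.3] NOT true = false
[2] exactly-one(false, true, false) = true
[root] true → true = true
Overall: true → admitted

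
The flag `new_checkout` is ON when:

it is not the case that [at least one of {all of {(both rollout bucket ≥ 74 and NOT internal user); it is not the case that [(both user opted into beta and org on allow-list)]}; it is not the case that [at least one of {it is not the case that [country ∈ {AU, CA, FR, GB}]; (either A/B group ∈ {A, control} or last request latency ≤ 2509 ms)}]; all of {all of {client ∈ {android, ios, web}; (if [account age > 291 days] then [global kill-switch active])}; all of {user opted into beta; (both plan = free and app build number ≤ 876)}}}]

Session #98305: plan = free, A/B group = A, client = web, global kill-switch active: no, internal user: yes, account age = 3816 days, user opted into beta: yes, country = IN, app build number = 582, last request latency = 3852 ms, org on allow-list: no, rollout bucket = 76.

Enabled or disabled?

Enabled

Atomic conditions:
  rollout bucket ≥ 74: 76 ≥ 74 is true
  NOT internal user: yes → false
  user opted into beta: yes → true
  org on allow-list: no → false
  country ∈ {AU, CA, FR, GB}: IN is not in the set → false
  A/B group ∈ {A, control}: A is in the set → true
  last request latency ≤ 2509 ms: 3852 ≤ 2509 is false
  client ∈ {android, ios, web}: web is in the set → true
  account age > 291 days: 3816 > 291 is true
  global kill-switch active: no → false
  plan = free: free == free is true
  app build number ≤ 876: 582 ≤ 876 is true
Combine:
[1.1.1] true AND false = false
[1.1.2.1] true AND false = false
[1.1.2] NOT false = true
[1.1] false AND true = false
[1.2.1.1] NOT false = true
[1.2.1.2] true OR false = true
[1.2.1] true OR true = true
[1.2] NOT true = false
[1.3.1.2] true → false = false
[1.3.1] true AND false = false
[1.3.2.2] true AND true = true
[1.3.2] true AND true = true
[1.3] false AND true = false
[1] false OR false OR false = false
[root] NOT false = true
Overall: true → enabled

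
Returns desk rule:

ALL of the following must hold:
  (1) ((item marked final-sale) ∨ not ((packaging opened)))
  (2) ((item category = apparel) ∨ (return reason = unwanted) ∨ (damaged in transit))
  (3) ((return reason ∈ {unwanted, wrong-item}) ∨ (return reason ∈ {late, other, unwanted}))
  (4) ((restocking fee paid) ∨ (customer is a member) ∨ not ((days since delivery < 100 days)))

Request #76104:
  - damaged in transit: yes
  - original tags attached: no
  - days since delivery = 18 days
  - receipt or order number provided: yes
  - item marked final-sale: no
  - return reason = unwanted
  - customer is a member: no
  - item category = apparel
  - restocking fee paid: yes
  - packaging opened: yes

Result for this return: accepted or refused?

Atomic conditions:
  item marked final-sale: no → false
  packaging opened: yes → true
  item category = apparel: apparel == apparel is true
  return reason = unwanted: unwanted == unwanted is true
  damaged in transit: yes → true
  return reason ∈ {unwanted, wrong-item}: unwanted is in the set → true
  return reason ∈ {late, other, unwanted}: unwanted is in the set → true
  restocking fee paid: yes → true
  customer is a member: no → false
  days since delivery < 100 days: 18 < 100 is true
Combine:
[1.2] NOT true = false
[1] false OR false = false
[2] true OR true OR true = true
[3] true OR true = true
[4.3] NOT true = false
[4] true OR false OR false = true
[root] false AND true AND true AND true = false
Overall: false → refused

Refused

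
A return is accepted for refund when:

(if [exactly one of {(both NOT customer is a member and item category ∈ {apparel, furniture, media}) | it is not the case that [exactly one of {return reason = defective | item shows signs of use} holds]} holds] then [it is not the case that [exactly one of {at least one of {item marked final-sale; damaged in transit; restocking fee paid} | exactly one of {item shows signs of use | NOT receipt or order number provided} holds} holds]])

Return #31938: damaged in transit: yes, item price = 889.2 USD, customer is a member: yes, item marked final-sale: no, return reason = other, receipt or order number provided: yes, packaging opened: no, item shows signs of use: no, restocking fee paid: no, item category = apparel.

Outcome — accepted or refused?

Atomic conditions:
  NOT customer is a member: yes → false
  item category ∈ {apparel, furniture, media}: apparel is in the set → true
  return reason = defective: other == defective is false
  item shows signs of use: no → false
  item marked final-sale: no → false
  damaged in transit: yes → true
  restocking fee paid: no → false
  NOT receipt or order number provided: yes → false
Combine:
[1.1] false AND true = false
[1.2.1] exactly-one(false, false) = false
[1.2] NOT false = true
[1] exactly-one(false, true) = true
[2.1.1] false OR true OR false = true
[2.1.2] exactly-one(false, false) = false
[2.1] exactly-one(true, false) = true
[2] NOT true = false
[root] true → false = false
Overall: false → refused

Refused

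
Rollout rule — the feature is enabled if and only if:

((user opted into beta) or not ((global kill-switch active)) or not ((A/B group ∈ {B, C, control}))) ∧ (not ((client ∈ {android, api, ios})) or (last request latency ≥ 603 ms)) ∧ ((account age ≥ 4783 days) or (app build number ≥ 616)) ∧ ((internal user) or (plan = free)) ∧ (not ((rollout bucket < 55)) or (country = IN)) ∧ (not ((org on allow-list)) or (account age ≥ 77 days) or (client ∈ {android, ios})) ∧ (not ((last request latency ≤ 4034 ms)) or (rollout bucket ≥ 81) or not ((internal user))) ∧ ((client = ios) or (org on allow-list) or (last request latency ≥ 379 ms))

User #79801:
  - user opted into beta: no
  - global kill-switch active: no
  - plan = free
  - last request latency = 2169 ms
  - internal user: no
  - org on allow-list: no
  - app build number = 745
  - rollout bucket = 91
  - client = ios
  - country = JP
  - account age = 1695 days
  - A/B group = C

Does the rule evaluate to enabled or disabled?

Atomic conditions:
  user opted into beta: no → false
  global kill-switch active: no → false
  A/B group ∈ {B, C, control}: C is in the set → true
  client ∈ {android, api, ios}: ios is in the set → true
  last request latency ≥ 603 ms: 2169 ≥ 603 is true
  account age ≥ 4783 days: 1695 ≥ 4783 is false
  app build number ≥ 616: 745 ≥ 616 is true
  internal user: no → false
  plan = free: free == free is true
  rollout bucket < 55: 91 < 55 is false
  country = IN: JP == IN is false
  org on allow-list: no → false
  account age ≥ 77 days: 1695 ≥ 77 is true
  client ∈ {android, ios}: ios is in the set → true
  last request latency ≤ 4034 ms: 2169 ≤ 4034 is true
  rollout bucket ≥ 81: 91 ≥ 81 is true
  client = ios: ios == ios is true
  last request latency ≥ 379 ms: 2169 ≥ 379 is true
Combine:
[1.2] NOT false = true
[1.3] NOT true = false
[1] false OR true OR false = true
[2.1] NOT true = false
[2] false OR true = true
[3] false OR true = true
[4] false OR true = true
[5.1] NOT false = true
[5] true OR false = true
[6.1] NOT false = true
[6] true OR true OR true = true
[7.1] NOT true = false
[7.3] NOT false = true
[7] false OR true OR true = true
[8] true OR false OR true = true
[root] true AND true AND true AND true AND true AND true AND true AND true = true
Overall: true → enabled

Enabled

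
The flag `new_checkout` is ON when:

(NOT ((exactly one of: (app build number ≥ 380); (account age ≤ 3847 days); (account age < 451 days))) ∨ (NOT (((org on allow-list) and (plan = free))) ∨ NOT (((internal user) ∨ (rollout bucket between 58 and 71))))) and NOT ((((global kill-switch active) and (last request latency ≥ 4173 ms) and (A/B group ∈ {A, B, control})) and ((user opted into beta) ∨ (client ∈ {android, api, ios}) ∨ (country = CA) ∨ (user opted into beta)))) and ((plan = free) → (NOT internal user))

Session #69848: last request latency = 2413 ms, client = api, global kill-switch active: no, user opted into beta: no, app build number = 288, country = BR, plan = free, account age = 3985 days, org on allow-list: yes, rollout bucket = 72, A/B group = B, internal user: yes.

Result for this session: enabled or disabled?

Disabled

Atomic conditions:
  app build number ≥ 380: 288 ≥ 380 is false
  account age ≤ 3847 days: 3985 ≤ 3847 is false
  account age < 451 days: 3985 < 451 is false
  org on allow-list: yes → true
  plan = free: free == free is true
  internal user: yes → true
  rollout bucket between 58 and 71: 72 in [58, 71] is false
  global kill-switch active: no → false
  last request latency ≥ 4173 ms: 2413 ≥ 4173 is false
  A/B group ∈ {A, B, control}: B is in the set → true
  user opted into beta: no → false
  client ∈ {android, api, ios}: api is in the set → true
  country = CA: BR == CA is false
  NOT internal user: yes → false
Combine:
[1.1.1] exactly-one(false, false, false) = false
[1.1] NOT false = true
[1.2.1.1] true AND true = true
[1.2.1] NOT true = false
[1.2.2.1] true OR false = true
[1.2.2] NOT true = false
[1.2] false OR false = false
[1] true OR false = true
[2.1.1] false AND false AND true = false
[2.1.2] false OR true OR false OR false = true
[2.1] false AND true = false
[2] NOT false = true
[3] true → false = false
[root] true AND true AND false = false
Overall: false → disabled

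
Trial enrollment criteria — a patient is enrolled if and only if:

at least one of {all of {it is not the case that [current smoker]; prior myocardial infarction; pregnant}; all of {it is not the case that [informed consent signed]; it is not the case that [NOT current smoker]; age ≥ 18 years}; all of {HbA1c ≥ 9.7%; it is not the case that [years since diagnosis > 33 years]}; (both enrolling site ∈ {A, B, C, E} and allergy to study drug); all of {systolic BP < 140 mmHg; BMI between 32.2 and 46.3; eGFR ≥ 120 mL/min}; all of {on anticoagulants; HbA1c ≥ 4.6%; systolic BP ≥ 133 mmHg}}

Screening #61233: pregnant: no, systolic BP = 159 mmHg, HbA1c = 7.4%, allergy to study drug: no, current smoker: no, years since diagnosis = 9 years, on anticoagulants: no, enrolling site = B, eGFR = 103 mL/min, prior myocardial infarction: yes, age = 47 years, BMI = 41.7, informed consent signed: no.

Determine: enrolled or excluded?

Atomic conditions:
  current smoker: no → false
  prior myocardial infarction: yes → true
  pregnant: no → false
  informed consent signed: no → false
  NOT current smoker: no → true
  age ≥ 18 years: 47 ≥ 18 is true
  HbA1c ≥ 9.7%: 7.4 ≥ 9.7 is false
  years since diagnosis > 33 years: 9 > 33 is false
  enrolling site ∈ {A, B, C, E}: B is in the set → true
  allergy to study drug: no → false
  systolic BP < 140 mmHg: 159 < 140 is false
  BMI between 32.2 and 46.3: 41.7 in [32.2, 46.3] is true
  eGFR ≥ 120 mL/min: 103 ≥ 120 is false
  on anticoagulants: no → false
  HbA1c ≥ 4.6%: 7.4 ≥ 4.6 is true
  systolic BP ≥ 133 mmHg: 159 ≥ 133 is true
Combine:
[1.1] NOT false = true
[1] true AND true AND false = false
[2.1] NOT false = true
[2.2] NOT true = false
[2] true AND false AND true = false
[3.2] NOT false = true
[3] false AND true = false
[4] true AND false = false
[5] false AND true AND false = false
[6] false AND true AND true = false
[root] false OR false OR false OR false OR false OR false = false
Overall: false → excluded

Excluded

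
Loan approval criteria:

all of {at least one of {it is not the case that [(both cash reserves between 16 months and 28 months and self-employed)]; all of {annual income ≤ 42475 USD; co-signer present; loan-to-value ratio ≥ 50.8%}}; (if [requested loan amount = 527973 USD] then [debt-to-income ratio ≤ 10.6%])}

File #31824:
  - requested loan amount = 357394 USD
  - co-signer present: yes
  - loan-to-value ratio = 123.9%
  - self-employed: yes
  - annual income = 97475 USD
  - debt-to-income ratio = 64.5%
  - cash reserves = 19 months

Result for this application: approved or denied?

Denied

Atomic conditions:
  cash reserves between 16 months and 28 months: 19 in [16, 28] is true
  self-employed: yes → true
  annual income ≤ 42475 USD: 97475 ≤ 42475 is false
  co-signer present: yes → true
  loan-to-value ratio ≥ 50.8%: 123.9 ≥ 50.8 is true
  requested loan amount = 527973 USD: 357394 == 527973 is false
  debt-to-income ratio ≤ 10.6%: 64.5 ≤ 10.6 is false
Combine:
[1.1.1] true AND true = true
[1.1] NOT true = false
[1.2] false AND true AND true = false
[1] false OR false = false
[2] false → false (antecedent false ⇒ implication holds) = true
[root] false AND true = false
Overall: false → denied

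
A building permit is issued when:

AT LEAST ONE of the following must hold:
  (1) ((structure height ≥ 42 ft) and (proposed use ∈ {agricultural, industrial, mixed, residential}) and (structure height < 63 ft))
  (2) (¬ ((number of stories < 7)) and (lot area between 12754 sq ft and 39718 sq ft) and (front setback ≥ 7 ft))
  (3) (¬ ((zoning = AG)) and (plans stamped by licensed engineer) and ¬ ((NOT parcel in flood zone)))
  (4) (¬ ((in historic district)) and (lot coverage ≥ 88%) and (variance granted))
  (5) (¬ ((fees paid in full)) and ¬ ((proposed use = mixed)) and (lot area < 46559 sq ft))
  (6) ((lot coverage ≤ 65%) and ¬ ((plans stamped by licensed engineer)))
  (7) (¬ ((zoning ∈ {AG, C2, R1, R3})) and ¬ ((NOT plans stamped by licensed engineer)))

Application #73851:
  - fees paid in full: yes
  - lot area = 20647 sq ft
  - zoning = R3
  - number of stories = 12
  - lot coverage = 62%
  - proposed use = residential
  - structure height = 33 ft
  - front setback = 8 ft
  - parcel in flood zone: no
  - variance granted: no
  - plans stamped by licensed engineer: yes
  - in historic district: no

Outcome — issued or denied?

Issued

Atomic conditions:
  structure height ≥ 42 ft: 33 ≥ 42 is false
  proposed use ∈ {agricultural, industrial, mixed, residential}: residential is in the set → true
  structure height < 63 ft: 33 < 63 is true
  number of stories < 7: 12 < 7 is false
  lot area between 12754 sq ft and 39718 sq ft: 20647 in [12754, 39718] is true
  front setback ≥ 7 ft: 8 ≥ 7 is true
  zoning = AG: R3 == AG is false
  plans stamped by licensed engineer: yes → true
  NOT parcel in flood zone: no → true
  in historic district: no → false
  lot coverage ≥ 88%: 62 ≥ 88 is false
  variance granted: no → false
  fees paid in full: yes → true
  proposed use = mixed: residential == mixed is false
  lot area < 46559 sq ft: 20647 < 46559 is true
  lot coverage ≤ 65%: 62 ≤ 65 is true
  zoning ∈ {AG, C2, R1, R3}: R3 is in the set → true
  NOT plans stamped by licensed engineer: yes → false
Combine:
[1] false AND true AND true = false
[2.1] NOT false = true
[2] true AND true AND true = true
[3.1] NOT false = true
[3.3] NOT true = false
[3] true AND true AND false = false
[4.1] NOT false = true
[4] true AND false AND false = false
[5.1] NOT true = false
[5.2] NOT false = true
[5] false AND true AND true = false
[6.2] NOT true = false
[6] true AND false = false
[7.1] NOT true = false
[7.2] NOT false = true
[7] false AND true = false
[root] false OR true OR false OR false OR false OR false OR false = true
Overall: true → issued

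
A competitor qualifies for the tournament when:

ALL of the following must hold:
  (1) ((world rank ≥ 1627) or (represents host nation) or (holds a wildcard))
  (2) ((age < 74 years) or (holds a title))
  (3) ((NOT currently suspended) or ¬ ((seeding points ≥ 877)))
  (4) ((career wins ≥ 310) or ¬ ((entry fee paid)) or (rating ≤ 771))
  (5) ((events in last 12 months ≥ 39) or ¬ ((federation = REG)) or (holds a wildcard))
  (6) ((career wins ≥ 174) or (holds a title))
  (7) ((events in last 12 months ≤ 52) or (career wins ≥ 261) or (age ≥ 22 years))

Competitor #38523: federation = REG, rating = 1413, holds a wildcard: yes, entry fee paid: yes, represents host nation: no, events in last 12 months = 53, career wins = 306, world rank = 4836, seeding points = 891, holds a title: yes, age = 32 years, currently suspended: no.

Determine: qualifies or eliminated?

Eliminated

Atomic conditions:
  world rank ≥ 1627: 4836 ≥ 1627 is true
  represents host nation: no → false
  holds a wildcard: yes → true
  age < 74 years: 32 < 74 is true
  holds a title: yes → true
  NOT currently suspended: no → true
  seeding points ≥ 877: 891 ≥ 877 is true
  career wins ≥ 310: 306 ≥ 310 is false
  entry fee paid: yes → true
  rating ≤ 771: 1413 ≤ 771 is false
  events in last 12 months ≥ 39: 53 ≥ 39 is true
  federation = REG: REG == REG is true
  career wins ≥ 174: 306 ≥ 174 is true
  events in last 12 months ≤ 52: 53 ≤ 52 is false
  career wins ≥ 261: 306 ≥ 261 is true
  age ≥ 22 years: 32 ≥ 22 is true
Combine:
[1] true OR false OR true = true
[2] true OR true = true
[3.2] NOT true = false
[3] true OR false = true
[4.2] NOT true = false
[4] false OR false OR false = false
[5.2] NOT true = false
[5] true OR false OR true = true
[6] true OR true = true
[7] false OR true OR true = true
[root] true AND true AND true AND false AND true AND true AND true = false
Overall: false → eliminated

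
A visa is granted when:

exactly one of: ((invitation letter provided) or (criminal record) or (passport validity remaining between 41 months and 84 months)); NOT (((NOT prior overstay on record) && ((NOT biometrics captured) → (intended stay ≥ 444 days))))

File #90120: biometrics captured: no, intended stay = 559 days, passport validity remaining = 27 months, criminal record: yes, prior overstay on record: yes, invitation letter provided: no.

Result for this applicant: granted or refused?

Atomic conditions:
  invitation letter provided: no → false
  criminal record: yes → true
  passport validity remaining between 41 months and 84 months: 27 in [41, 84] is false
  NOT prior overstay on record: yes → false
  NOT biometrics captured: no → true
  intended stay ≥ 444 days: 559 ≥ 444 is true
Combine:
[1] false OR true OR false = true
[2.1.2] true → true = true
[2.1] false AND true = false
[2] NOT false = true
[root] exactly-one(true, true) = false
Overall: false → refused

Refused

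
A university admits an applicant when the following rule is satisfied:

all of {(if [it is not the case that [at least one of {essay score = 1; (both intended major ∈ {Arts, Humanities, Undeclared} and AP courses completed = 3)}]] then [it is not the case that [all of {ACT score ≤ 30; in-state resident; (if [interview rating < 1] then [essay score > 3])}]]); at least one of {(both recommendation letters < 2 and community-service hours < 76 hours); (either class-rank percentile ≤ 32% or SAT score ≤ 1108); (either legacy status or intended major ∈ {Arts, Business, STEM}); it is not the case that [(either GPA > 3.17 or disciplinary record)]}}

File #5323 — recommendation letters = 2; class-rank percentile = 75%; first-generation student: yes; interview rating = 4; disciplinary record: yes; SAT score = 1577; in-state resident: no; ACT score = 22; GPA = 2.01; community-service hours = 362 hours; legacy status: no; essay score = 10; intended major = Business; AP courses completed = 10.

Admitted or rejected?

Atomic conditions:
  essay score = 1: 10 == 1 is false
  intended major ∈ {Arts, Humanities, Undeclared}: Business is not in the set → false
  AP courses completed = 3: 10 == 3 is false
  ACT score ≤ 30: 22 ≤ 30 is true
  in-state resident: no → false
  interview rating < 1: 4 < 1 is false
  essay score > 3: 10 > 3 is true
  recommendation letters < 2: 2 < 2 is false
  community-service hours < 76 hours: 362 < 76 is false
  class-rank percentile ≤ 32%: 75 ≤ 32 is false
  SAT score ≤ 1108: 1577 ≤ 1108 is false
  legacy status: no → false
  intended major ∈ {Arts, Business, STEM}: Business is in the set → true
  GPA > 3.17: 2.01 > 3.17 is false
  disciplinary record: yes → true
Combine:
[1.1.1.2] false AND false = false
[1.1.1] false OR false = false
[1.1] NOT false = true
[1.2.1.3] false → true (antecedent false ⇒ implication holds) = true
[1.2.1] true AND false AND true = false
[1.2] NOT false = true
[1] true → true = true
[2.1] false AND false = false
[2.2] false OR false = false
[2.3] false OR true = true
[2.4.1] false OR true = true
[2.4] NOT true = false
[2] false OR false OR true OR false = true
[root] true AND true = true
Overall: true → admitted

Admitted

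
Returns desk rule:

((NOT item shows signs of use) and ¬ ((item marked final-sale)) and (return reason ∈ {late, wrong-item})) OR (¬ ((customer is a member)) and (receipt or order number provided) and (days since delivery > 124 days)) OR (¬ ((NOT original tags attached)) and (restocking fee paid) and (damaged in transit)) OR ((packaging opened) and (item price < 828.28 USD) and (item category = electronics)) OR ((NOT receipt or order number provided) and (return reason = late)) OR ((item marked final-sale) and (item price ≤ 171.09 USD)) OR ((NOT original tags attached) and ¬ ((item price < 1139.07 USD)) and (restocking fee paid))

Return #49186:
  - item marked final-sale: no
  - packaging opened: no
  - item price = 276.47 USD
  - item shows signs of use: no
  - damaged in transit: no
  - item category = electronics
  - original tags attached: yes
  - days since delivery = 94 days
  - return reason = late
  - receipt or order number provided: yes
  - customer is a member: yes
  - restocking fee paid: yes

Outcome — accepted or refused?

Accepted

Atomic conditions:
  NOT item shows signs of use: no → true
  item marked final-sale: no → false
  return reason ∈ {late, wrong-item}: late is in the set → true
  customer is a member: yes → true
  receipt or order number provided: yes → true
  days since delivery > 124 days: 94 > 124 is false
  NOT original tags attached: yes → false
  restocking fee paid: yes → true
  damaged in transit: no → false
  packaging opened: no → false
  item price < 828.28 USD: 276.47 < 828.28 is true
  item category = electronics: electronics == electronics is true
  NOT receipt or order number provided: yes → false
  return reason = late: late == late is true
  item price ≤ 171.09 USD: 276.47 ≤ 171.09 is false
  item price < 1139.07 USD: 276.47 < 1139.07 is true
Combine:
[1.2] NOT false = true
[1] true AND true AND true = true
[2.1] NOT true = false
[2] false AND true AND false = false
[3.1] NOT false = true
[3] true AND true AND false = false
[4] false AND true AND true = false
[5] false AND true = false
[6] false AND false = false
[7.2] NOT true = false
[7] false AND false AND true = false
[root] true OR false OR false OR false OR false OR false OR false = true
Overall: true → accepted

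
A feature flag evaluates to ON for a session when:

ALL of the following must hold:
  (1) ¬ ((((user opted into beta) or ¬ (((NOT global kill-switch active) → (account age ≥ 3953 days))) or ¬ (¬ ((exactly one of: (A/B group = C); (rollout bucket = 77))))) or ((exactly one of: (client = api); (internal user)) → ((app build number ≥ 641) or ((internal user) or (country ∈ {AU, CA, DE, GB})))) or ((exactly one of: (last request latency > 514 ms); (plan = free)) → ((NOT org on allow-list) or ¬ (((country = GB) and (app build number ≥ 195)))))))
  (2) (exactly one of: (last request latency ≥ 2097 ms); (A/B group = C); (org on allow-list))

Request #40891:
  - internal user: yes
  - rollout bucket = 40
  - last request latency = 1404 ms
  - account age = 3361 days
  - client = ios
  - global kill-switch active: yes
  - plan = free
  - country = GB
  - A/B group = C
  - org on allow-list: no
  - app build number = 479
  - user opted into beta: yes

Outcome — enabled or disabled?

Disabled

Atomic conditions:
  user opted into beta: yes → true
  NOT global kill-switch active: yes → false
  account age ≥ 3953 days: 3361 ≥ 3953 is false
  A/B group = C: C == C is true
  rollout bucket = 77: 40 == 77 is false
  client = api: ios == api is false
  internal user: yes → true
  app build number ≥ 641: 479 ≥ 641 is false
  country ∈ {AU, CA, DE, GB}: GB is in the set → true
  last request latency > 514 ms: 1404 > 514 is true
  plan = free: free == free is true
  NOT org on allow-list: no → true
  country = GB: GB == GB is true
  app build number ≥ 195: 479 ≥ 195 is true
  last request latency ≥ 2097 ms: 1404 ≥ 2097 is false
  org on allow-list: no → false
Combine:
[1.1.1.2.1] false → false (antecedent false ⇒ implication holds) = true
[1.1.1.2] NOT true = false
[1.1.1.3.1.1] exactly-one(true, false) = true
[1.1.1.3.1] NOT true = false
[1.1.1.3] NOT false = true
[1.1.1] true OR false OR true = true
[1.1.2.1] exactly-one(false, true) = true
[1.1.2.2.2] true OR true = true
[1.1.2.2] false OR true = true
[1.1.2] true → true = true
[1.1.3.1] exactly-one(true, true) = false
[1.1.3.2.2.1] true AND true = true
[1.1.3.2.2] NOT true = false
[1.1.3.2] true OR false = true
[1.1.3] false → true (antecedent false ⇒ implication holds) = true
[1.1] true OR true OR true = true
[1] NOT true = false
[2] exactly-one(false, true, false) = true
[root] false AND true = false
Overall: false → disabled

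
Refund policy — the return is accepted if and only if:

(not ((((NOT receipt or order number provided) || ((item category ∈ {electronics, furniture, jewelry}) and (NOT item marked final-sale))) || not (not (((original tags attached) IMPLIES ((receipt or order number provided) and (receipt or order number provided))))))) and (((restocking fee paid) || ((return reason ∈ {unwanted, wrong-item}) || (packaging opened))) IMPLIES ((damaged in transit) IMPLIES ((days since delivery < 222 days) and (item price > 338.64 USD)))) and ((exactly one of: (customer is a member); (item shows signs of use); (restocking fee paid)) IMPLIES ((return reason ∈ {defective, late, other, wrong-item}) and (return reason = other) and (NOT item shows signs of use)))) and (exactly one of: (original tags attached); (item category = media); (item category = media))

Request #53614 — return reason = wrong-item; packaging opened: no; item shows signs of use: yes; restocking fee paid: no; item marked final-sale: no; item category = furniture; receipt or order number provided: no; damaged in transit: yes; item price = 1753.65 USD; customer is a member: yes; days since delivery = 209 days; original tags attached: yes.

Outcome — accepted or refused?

Refused

Atomic conditions:
  NOT receipt or order number provided: no → true
  item category ∈ {electronics, furniture, jewelry}: furniture is in the set → true
  NOT item marked final-sale: no → true
  original tags attached: yes → true
  receipt or order number provided: no → false
  restocking fee paid: no → false
  return reason ∈ {unwanted, wrong-item}: wrong-item is in the set → true
  packaging opened: no → false
  damaged in transit: yes → true
  days since delivery < 222 days: 209 < 222 is true
  item price > 338.64 USD: 1753.65 > 338.64 is true
  customer is a member: yes → true
  item shows signs of use: yes → true
  return reason ∈ {defective, late, other, wrong-item}: wrong-item is in the set → true
  return reason = other: wrong-item == other is false
  NOT item shows signs of use: yes → false
  item category = media: furniture == media is false
Combine:
[1.1.1.1.2] true AND true = true
[1.1.1.1] true OR true = true
[1.1.1.2.1.1.2] false AND false = false
[1.1.1.2.1.1] true → false = false
[1.1.1.2.1] NOT false = true
[1.1.1.2] NOT true = false
[1.1.1] true OR false = true
[1.1] NOT true = false
[1.2.1.2] true OR false = true
[1.2.1] false OR true = true
[1.2.2.2] true AND true = true
[1.2.2] true → true = true
[1.2] true → true = true
[1.3.1] exactly-one(true, true, false) = false
[1.3.2] true AND false AND false = false
[1.3] false → false (antecedent false ⇒ implication holds) = true
[1] false AND true AND true = false
[2] exactly-one(true, false, false) = true
[root] false AND true = false
Overall: false → refused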